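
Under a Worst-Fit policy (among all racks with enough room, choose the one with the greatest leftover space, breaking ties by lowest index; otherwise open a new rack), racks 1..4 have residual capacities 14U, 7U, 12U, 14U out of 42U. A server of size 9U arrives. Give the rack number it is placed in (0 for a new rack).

Racks with room: rack 1 (14U), rack 3 (12U), rack 4 (14U).
Most room is rack 1 with 14U free.

1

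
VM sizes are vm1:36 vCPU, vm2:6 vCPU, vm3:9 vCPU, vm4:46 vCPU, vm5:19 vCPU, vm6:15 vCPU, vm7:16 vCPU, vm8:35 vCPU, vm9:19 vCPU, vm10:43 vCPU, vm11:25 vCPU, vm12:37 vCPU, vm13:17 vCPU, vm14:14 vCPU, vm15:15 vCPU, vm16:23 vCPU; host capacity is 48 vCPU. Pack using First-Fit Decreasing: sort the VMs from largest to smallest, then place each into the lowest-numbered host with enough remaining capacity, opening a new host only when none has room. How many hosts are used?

9

Sorted descending: 46, 43, 37, 36, 35, 25, 23, 19, 19, 17, 16, 15, 15, 14, 9, 6.
46 vCPU → host 1 (remaining 2 vCPU)
43 vCPU → host 2 (remaining 5 vCPU)
37 vCPU → host 3 (remaining 11 vCPU)
36 vCPU → host 4 (remaining 12 vCPU)
35 vCPU → host 5 (remaining 13 vCPU)
25 vCPU → host 6 (remaining 23 vCPU)
23 vCPU → host 6 (remaining 0 vCPU)
19 vCPU → host 7 (remaining 29 vCPU)
19 vCPU → host 7 (remaining 10 vCPU)
17 vCPU → host 8 (remaining 31 vCPU)
16 vCPU → host 8 (remaining 15 vCPU)
15 vCPU → host 8 (remaining 0 vCPU)
15 vCPU → host 9 (remaining 33 vCPU)
14 vCPU → host 9 (remaining 19 vCPU)
9 vCPU → host 3 (remaining 2 vCPU)
6 vCPU → host 4 (remaining 6 vCPU)
Final hosts: [46] [43] [37,9] [36,6] [35] [25,23] [19,19] [17,16,15] [15,14].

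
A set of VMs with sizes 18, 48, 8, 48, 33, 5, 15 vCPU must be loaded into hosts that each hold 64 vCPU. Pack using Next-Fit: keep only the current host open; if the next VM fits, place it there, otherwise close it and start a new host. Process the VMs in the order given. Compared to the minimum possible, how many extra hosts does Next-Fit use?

1

Next-Fit: [18] [48,8] [48] [33,5,15] → 4 hosts.
Total size 175 vCPU; any packing needs at least ⌈175/64⌉ = 3 hosts.
An optimal packing achieves that bound: [48,15] [48,8,5] [33,18] → 3 hosts.
Excess: 4 − 3 = 1.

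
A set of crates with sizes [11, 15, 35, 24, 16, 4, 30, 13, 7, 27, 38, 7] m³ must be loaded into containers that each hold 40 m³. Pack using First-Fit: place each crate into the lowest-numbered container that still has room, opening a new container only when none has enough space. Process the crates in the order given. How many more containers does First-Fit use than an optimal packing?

0

First-Fit: [11,15,4,7] [35] [24,16] [30,7] [13,27] [38] → 6 containers.
Total size 227 m³; any packing needs at least ⌈227/40⌉ = 6 containers.
So 6 is already optimal.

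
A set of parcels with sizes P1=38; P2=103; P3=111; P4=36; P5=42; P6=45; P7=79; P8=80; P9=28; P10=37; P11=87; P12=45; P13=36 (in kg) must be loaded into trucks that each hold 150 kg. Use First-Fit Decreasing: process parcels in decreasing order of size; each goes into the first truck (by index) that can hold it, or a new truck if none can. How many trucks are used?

Sorted descending: 111, 103, 87, 80, 79, 45, 45, 42, 38, 37, 36, 36, 28.
111 kg → truck 1 (remaining 39 kg)
103 kg → truck 2 (remaining 47 kg)
87 kg → truck 3 (remaining 63 kg)
80 kg → truck 4 (remaining 70 kg)
79 kg → truck 5 (remaining 71 kg)
45 kg → truck 2 (remaining 2 kg)
45 kg → truck 3 (remaining 18 kg)
42 kg → truck 4 (remaining 28 kg)
38 kg → truck 1 (remaining 1 kg)
37 kg → truck 5 (remaining 34 kg)
36 kg → truck 6 (remaining 114 kg)
36 kg → truck 6 (remaining 78 kg)
28 kg → truck 4 (remaining 0 kg)
Final trucks: [111,38] [103,45] [87,45] [80,42,28] [79,37] [36,36].

6 trucks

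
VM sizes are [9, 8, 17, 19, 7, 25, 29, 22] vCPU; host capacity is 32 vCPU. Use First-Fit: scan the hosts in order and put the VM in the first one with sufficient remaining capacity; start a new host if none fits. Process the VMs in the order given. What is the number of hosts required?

Put 9 vCPU in host 1; 23 vCPU remain.
Put 8 vCPU in host 1; 15 vCPU remain.
Put 17 vCPU in host 2; 15 vCPU remain.
Put 19 vCPU in host 3; 13 vCPU remain.
Put 7 vCPU in host 1; 8 vCPU remain.
Put 25 vCPU in host 4; 7 vCPU remain.
Put 29 vCPU in host 5; 3 vCPU remain.
Put 22 vCPU in host 6; 10 vCPU remain.
Final hosts: [9,8,7] [17] [19] [25] [29] [22].

6 hosts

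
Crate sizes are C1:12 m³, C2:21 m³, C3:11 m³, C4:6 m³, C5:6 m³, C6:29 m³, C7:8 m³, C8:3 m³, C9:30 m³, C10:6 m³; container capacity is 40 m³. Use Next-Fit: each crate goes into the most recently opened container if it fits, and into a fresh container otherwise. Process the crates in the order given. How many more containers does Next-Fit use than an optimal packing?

0

Next-Fit: [12,21] [11,6,6] [29,8,3] [30,6] → 4 containers.
Total size 132 m³; any packing needs at least ⌈132/40⌉ = 4 containers.
So 4 is already optimal.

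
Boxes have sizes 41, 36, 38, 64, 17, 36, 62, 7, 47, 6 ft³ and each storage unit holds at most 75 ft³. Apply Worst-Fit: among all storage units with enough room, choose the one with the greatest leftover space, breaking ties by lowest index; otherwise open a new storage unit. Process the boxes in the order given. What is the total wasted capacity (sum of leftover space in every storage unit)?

Put 41 ft³ in storage unit 1; 34 ft³ remain.
Put 36 ft³ in storage unit 2; 39 ft³ remain.
Put 38 ft³ in storage unit 2; 1 ft³ remain.
Put 64 ft³ in storage unit 3; 11 ft³ remain.
Put 17 ft³ in storage unit 1; 17 ft³ remain.
Put 36 ft³ in storage unit 4; 39 ft³ remain.
Put 62 ft³ in storage unit 5; 13 ft³ remain.
Put 7 ft³ in storage unit 4; 32 ft³ remain.
Put 47 ft³ in storage unit 6; 28 ft³ remain.
Put 6 ft³ in storage unit 4; 26 ft³ remain.
6 storage units × 75 ft³ = 450 ft³; used 354 ft³; unused 96 ft³.

96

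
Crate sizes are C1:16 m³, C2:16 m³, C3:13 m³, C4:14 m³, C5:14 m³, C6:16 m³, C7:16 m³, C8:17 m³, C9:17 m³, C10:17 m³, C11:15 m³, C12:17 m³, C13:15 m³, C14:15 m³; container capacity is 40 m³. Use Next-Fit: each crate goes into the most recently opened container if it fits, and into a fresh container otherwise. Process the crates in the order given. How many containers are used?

container 1: place C1 (16 m³), 24 m³ left
container 1: place C2 (16 m³), 8 m³ left
container 2: place C3 (13 m³), 27 m³ left
container 2: place C4 (14 m³), 13 m³ left
container 3: place C5 (14 m³), 26 m³ left
container 3: place C6 (16 m³), 10 m³ left
container 4: place C7 (16 m³), 24 m³ left
container 4: place C8 (17 m³), 7 m³ left
container 5: place C9 (17 m³), 23 m³ left
container 5: place C10 (17 m³), 6 m³ left
container 6: place C11 (15 m³), 25 m³ left
container 6: place C12 (17 m³), 8 m³ left
container 7: place C13 (15 m³), 25 m³ left
container 7: place C14 (15 m³), 10 m³ left
Final containers: [16,16] [13,14] [14,16] [16,17] [17,17] [15,17] [15,15].

7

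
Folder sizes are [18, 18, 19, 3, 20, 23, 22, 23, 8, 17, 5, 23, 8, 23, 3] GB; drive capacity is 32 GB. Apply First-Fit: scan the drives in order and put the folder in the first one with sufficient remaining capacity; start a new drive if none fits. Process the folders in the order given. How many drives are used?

10 drives

18 GB → drive 1 (remaining 14 GB)
18 GB → drive 2 (remaining 14 GB)
19 GB → drive 3 (remaining 13 GB)
3 GB → drive 1 (remaining 11 GB)
20 GB → drive 4 (remaining 12 GB)
23 GB → drive 5 (remaining 9 GB)
22 GB → drive 6 (remaining 10 GB)
23 GB → drive 7 (remaining 9 GB)
8 GB → drive 1 (remaining 3 GB)
17 GB → drive 8 (remaining 15 GB)
5 GB → drive 2 (remaining 9 GB)
23 GB → drive 9 (remaining 9 GB)
8 GB → drive 2 (remaining 1 GB)
23 GB → drive 10 (remaining 9 GB)
3 GB → drive 1 (remaining 0 GB)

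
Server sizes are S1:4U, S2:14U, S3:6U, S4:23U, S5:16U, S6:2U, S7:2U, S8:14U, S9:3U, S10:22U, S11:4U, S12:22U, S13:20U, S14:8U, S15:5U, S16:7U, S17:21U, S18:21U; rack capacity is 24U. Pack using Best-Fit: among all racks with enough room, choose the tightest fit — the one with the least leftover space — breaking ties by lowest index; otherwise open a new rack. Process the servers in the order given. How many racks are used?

10

Put S1 (4U) in rack 1; 20U remain.
Put S2 (14U) in rack 1; 6U remain.
Put S3 (6U) in rack 1; 0U remain.
Put S4 (23U) in rack 2; 1U remain.
Put S5 (16U) in rack 3; 8U remain.
Put S6 (2U) in rack 3; 6U remain.
Put S7 (2U) in rack 3; 4U remain.
Put S8 (14U) in rack 4; 10U remain.
Put S9 (3U) in rack 3; 1U remain.
Put S10 (22U) in rack 5; 2U remain.
Put S11 (4U) in rack 4; 6U remain.
Put S12 (22U) in rack 6; 2U remain.
Put S13 (20U) in rack 7; 4U remain.
Put S14 (8U) in rack 8; 16U remain.
Put S15 (5U) in rack 4; 1U remain.
Put S16 (7U) in rack 8; 9U remain.
Put S17 (21U) in rack 9; 3U remain.
Put S18 (21U) in rack 10; 3U remain.
Final racks: [4,14,6] [23] [16,2,2,3] [14,4,5] [22] [22] [20] [8,7] [21] [21].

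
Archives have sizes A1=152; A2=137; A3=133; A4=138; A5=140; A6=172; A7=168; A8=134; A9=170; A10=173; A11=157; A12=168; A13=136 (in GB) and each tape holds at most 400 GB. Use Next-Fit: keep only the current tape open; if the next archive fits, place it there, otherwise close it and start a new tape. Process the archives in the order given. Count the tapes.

7 tapes

tape 1: place A1 (152 GB), 248 GB left
tape 1: place A2 (137 GB), 111 GB left
tape 2: place A3 (133 GB), 267 GB left
tape 2: place A4 (138 GB), 129 GB left
tape 3: place A5 (140 GB), 260 GB left
tape 3: place A6 (172 GB), 88 GB left
tape 4: place A7 (168 GB), 232 GB left
tape 4: place A8 (134 GB), 98 GB left
tape 5: place A9 (170 GB), 230 GB left
tape 5: place A10 (173 GB), 57 GB left
tape 6: place A11 (157 GB), 243 GB left
tape 6: place A12 (168 GB), 75 GB left
tape 7: place A13 (136 GB), 264 GB left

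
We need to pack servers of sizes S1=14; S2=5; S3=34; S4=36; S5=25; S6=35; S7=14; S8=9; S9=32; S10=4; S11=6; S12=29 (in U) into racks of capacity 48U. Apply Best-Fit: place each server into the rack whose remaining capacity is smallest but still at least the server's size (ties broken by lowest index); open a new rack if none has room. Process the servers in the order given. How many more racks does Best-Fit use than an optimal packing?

0

Best-Fit: [14,5,25,4] [34,14] [36,9] [35,6] [32] [29] → 6 racks.
Total size 243U; any packing needs at least ⌈243/48⌉ = 6 racks.
So 6 is already optimal.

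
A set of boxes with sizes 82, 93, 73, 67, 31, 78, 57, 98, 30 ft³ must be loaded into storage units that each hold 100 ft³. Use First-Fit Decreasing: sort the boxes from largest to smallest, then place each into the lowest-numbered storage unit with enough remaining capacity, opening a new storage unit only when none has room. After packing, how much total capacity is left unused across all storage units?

91

Sorted descending: 98, 93, 82, 78, 73, 67, 57, 31, 30.
98 ft³ → storage unit 1 (remaining 2 ft³)
93 ft³ → storage unit 2 (remaining 7 ft³)
82 ft³ → storage unit 3 (remaining 18 ft³)
78 ft³ → storage unit 4 (remaining 22 ft³)
73 ft³ → storage unit 5 (remaining 27 ft³)
67 ft³ → storage unit 6 (remaining 33 ft³)
57 ft³ → storage unit 7 (remaining 43 ft³)
31 ft³ → storage unit 6 (remaining 2 ft³)
30 ft³ → storage unit 7 (remaining 13 ft³)
7 storage units × 100 ft³ = 700 ft³; used 609 ft³; unused 91 ft³.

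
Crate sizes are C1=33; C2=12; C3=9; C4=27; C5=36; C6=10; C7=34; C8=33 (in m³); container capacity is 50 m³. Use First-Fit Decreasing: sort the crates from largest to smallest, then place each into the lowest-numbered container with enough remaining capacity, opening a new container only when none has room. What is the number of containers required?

Sorted descending: 36, 34, 33, 33, 27, 12, 10, 9.
36 m³ → container 1 (remaining 14 m³)
34 m³ → container 2 (remaining 16 m³)
33 m³ → container 3 (remaining 17 m³)
33 m³ → container 4 (remaining 17 m³)
27 m³ → container 5 (remaining 23 m³)
12 m³ → container 1 (remaining 2 m³)
10 m³ → container 2 (remaining 6 m³)
9 m³ → container 3 (remaining 8 m³)

5 containers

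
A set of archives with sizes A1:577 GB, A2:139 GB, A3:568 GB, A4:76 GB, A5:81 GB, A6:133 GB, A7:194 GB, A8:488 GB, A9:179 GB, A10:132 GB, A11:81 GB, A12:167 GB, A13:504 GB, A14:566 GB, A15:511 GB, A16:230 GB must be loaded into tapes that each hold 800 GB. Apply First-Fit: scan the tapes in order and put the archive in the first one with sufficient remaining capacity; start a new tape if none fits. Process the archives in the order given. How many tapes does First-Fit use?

7

Put A1 (577 GB) in tape 1; 223 GB remain.
Put A2 (139 GB) in tape 1; 84 GB remain.
Put A3 (568 GB) in tape 2; 232 GB remain.
Put A4 (76 GB) in tape 1; 8 GB remain.
Put A5 (81 GB) in tape 2; 151 GB remain.
Put A6 (133 GB) in tape 2; 18 GB remain.
Put A7 (194 GB) in tape 3; 606 GB remain.
Put A8 (488 GB) in tape 3; 118 GB remain.
Put A9 (179 GB) in tape 4; 621 GB remain.
Put A10 (132 GB) in tape 4; 489 GB remain.
Put A11 (81 GB) in tape 3; 37 GB remain.
Put A12 (167 GB) in tape 4; 322 GB remain.
Put A13 (504 GB) in tape 5; 296 GB remain.
Put A14 (566 GB) in tape 6; 234 GB remain.
Put A15 (511 GB) in tape 7; 289 GB remain.
Put A16 (230 GB) in tape 4; 92 GB remain.
Final tapes: [577,139,76] [568,81,133] [194,488,81] [179,132,167,230] [504] [566] [511].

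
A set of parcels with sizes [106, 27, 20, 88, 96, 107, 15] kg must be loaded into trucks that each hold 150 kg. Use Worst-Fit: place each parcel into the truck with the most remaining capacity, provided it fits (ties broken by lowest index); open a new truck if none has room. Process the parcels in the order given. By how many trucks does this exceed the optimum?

Worst-Fit: [106,27] [20,88] [96,15] [107] → 4 trucks.
Total size 459 kg; any packing needs at least ⌈459/150⌉ = 4 trucks.
So 4 is already optimal.

0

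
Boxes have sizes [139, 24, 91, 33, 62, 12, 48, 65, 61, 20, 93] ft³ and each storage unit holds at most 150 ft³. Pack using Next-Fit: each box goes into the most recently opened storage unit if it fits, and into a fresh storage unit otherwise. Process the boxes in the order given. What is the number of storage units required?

5

Put 139 ft³ in storage unit 1; 11 ft³ remain.
Put 24 ft³ in storage unit 2; 126 ft³ remain.
Put 91 ft³ in storage unit 2; 35 ft³ remain.
Put 33 ft³ in storage unit 2; 2 ft³ remain.
Put 62 ft³ in storage unit 3; 88 ft³ remain.
Put 12 ft³ in storage unit 3; 76 ft³ remain.
Put 48 ft³ in storage unit 3; 28 ft³ remain.
Put 65 ft³ in storage unit 4; 85 ft³ remain.
Put 61 ft³ in storage unit 4; 24 ft³ remain.
Put 20 ft³ in storage unit 4; 4 ft³ remain.
Put 93 ft³ in storage unit 5; 57 ft³ remain.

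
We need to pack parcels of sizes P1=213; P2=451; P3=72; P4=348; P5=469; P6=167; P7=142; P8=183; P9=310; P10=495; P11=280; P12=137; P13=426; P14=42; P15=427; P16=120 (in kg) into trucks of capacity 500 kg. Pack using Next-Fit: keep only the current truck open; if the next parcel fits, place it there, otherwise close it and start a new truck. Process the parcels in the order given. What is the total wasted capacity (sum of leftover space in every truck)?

1218

Put P1 (213 kg) in truck 1; 287 kg remain.
Put P2 (451 kg) in truck 2; 49 kg remain.
Put P3 (72 kg) in truck 3; 428 kg remain.
Put P4 (348 kg) in truck 3; 80 kg remain.
Put P5 (469 kg) in truck 4; 31 kg remain.
Put P6 (167 kg) in truck 5; 333 kg remain.
Put P7 (142 kg) in truck 5; 191 kg remain.
Put P8 (183 kg) in truck 5; 8 kg remain.
Put P9 (310 kg) in truck 6; 190 kg remain.
Put P10 (495 kg) in truck 7; 5 kg remain.
Put P11 (280 kg) in truck 8; 220 kg remain.
Put P12 (137 kg) in truck 8; 83 kg remain.
Put P13 (426 kg) in truck 9; 74 kg remain.
Put P14 (42 kg) in truck 9; 32 kg remain.
Put P15 (427 kg) in truck 10; 73 kg remain.
Put P16 (120 kg) in truck 11; 380 kg remain.
11 trucks × 500 kg = 5500 kg; used 4282 kg; unused 1218 kg.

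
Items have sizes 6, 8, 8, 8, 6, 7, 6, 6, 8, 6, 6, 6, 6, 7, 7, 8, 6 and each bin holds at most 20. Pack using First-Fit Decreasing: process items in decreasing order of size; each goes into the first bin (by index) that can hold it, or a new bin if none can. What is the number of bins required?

7

Sorted descending: 8, 8, 8, 8, 8, 7, 7, 7, 6, 6, 6, 6, 6, 6, 6, 6, 6.
bin 1: place 8, 12 left
bin 1: place 8, 4 left
bin 2: place 8, 12 left
bin 2: place 8, 4 left
bin 3: place 8, 12 left
bin 3: place 7, 5 left
bin 4: place 7, 13 left
bin 4: place 7, 6 left
bin 4: place 6, 0 left
bin 5: place 6, 14 left
bin 5: place 6, 8 left
bin 5: place 6, 2 left
bin 6: place 6, 14 left
bin 6: place 6, 8 left
bin 6: place 6, 2 left
bin 7: place 6, 14 left
bin 7: place 6, 8 left
Final bins: [8,8] [8,8] [8,7] [7,7,6] [6,6,6] [6,6,6] [6,6].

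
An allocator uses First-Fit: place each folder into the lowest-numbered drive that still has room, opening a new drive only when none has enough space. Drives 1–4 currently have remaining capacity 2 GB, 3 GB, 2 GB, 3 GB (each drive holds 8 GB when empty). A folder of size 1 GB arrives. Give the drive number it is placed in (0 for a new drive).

Drives with room: drive 1 (2 GB), drive 2 (3 GB), drive 3 (2 GB), drive 4 (3 GB).
The first with room is drive 1.

1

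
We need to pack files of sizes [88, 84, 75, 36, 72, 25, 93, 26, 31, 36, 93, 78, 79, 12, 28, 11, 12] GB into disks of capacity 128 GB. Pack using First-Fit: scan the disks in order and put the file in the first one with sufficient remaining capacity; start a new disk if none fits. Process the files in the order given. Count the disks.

Put 88 GB in disk 1; 40 GB remain.
Put 84 GB in disk 2; 44 GB remain.
Put 75 GB in disk 3; 53 GB remain.
Put 36 GB in disk 1; 4 GB remain.
Put 72 GB in disk 4; 56 GB remain.
Put 25 GB in disk 2; 19 GB remain.
Put 93 GB in disk 5; 35 GB remain.
Put 26 GB in disk 3; 27 GB remain.
Put 31 GB in disk 4; 25 GB remain.
Put 36 GB in disk 6; 92 GB remain.
Put 93 GB in disk 7; 35 GB remain.
Put 78 GB in disk 6; 14 GB remain.
Put 79 GB in disk 8; 49 GB remain.
Put 12 GB in disk 2; 7 GB remain.
Put 28 GB in disk 5; 7 GB remain.
Put 11 GB in disk 3; 16 GB remain.
Put 12 GB in disk 3; 4 GB remain.
Final disks: [88,36] [84,25,12] [75,26,11,12] [72,31] [93,28] [36,78] [93] [79].

8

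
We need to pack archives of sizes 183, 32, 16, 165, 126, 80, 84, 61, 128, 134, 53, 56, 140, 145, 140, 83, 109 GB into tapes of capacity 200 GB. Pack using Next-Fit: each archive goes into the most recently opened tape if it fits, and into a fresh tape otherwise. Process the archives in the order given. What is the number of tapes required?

11

tape 1: place 183 GB, 17 GB left
tape 2: place 32 GB, 168 GB left
tape 2: place 16 GB, 152 GB left
tape 3: place 165 GB, 35 GB left
tape 4: place 126 GB, 74 GB left
tape 5: place 80 GB, 120 GB left
tape 5: place 84 GB, 36 GB left
tape 6: place 61 GB, 139 GB left
tape 6: place 128 GB, 11 GB left
tape 7: place 134 GB, 66 GB left
tape 7: place 53 GB, 13 GB left
tape 8: place 56 GB, 144 GB left
tape 8: place 140 GB, 4 GB left
tape 9: place 145 GB, 55 GB left
tape 10: place 140 GB, 60 GB left
tape 11: place 83 GB, 117 GB left
tape 11: place 109 GB, 8 GB left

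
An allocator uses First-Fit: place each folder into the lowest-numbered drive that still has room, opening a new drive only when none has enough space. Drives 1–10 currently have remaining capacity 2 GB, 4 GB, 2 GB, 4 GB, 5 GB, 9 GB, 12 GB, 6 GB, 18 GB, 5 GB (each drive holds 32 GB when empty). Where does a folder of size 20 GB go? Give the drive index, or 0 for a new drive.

No drive has ≥ 20 GB free, so a new drive is opened.

0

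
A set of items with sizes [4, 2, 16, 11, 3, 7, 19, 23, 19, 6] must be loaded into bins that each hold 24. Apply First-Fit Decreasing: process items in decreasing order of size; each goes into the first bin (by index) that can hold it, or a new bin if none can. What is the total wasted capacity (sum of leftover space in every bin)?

10

Sorted descending: 23, 19, 19, 16, 11, 7, 6, 4, 3, 2.
bin 1: place 23, 1 left
bin 2: place 19, 5 left
bin 3: place 19, 5 left
bin 4: place 16, 8 left
bin 5: place 11, 13 left
bin 4: place 7, 1 left
bin 5: place 6, 7 left
bin 2: place 4, 1 left
bin 3: place 3, 2 left
bin 3: place 2, 0 left
5 bins × 24 = 120; used 110; unused 10.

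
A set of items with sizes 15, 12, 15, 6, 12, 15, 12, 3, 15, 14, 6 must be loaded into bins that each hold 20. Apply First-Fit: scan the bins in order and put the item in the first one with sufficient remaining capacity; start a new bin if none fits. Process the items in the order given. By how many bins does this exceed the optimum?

First-Fit: [15,3] [12,6] [15] [12,6] [15] [12] [15] [14] → 8 bins.
8 items exceed 10 (half the capacity), and no two of those can share a bin, so at least 8 bins are needed.
So 8 is already optimal.

0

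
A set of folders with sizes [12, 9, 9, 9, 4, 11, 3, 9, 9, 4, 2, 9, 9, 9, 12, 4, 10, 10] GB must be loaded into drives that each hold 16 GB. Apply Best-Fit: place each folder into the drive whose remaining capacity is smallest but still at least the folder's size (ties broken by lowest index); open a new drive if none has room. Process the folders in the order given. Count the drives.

drive 1: place 12 GB, 4 GB left
drive 2: place 9 GB, 7 GB left
drive 3: place 9 GB, 7 GB left
drive 4: place 9 GB, 7 GB left
drive 1: place 4 GB, 0 GB left
drive 5: place 11 GB, 5 GB left
drive 5: place 3 GB, 2 GB left
drive 6: place 9 GB, 7 GB left
drive 7: place 9 GB, 7 GB left
drive 2: place 4 GB, 3 GB left
drive 5: place 2 GB, 0 GB left
drive 8: place 9 GB, 7 GB left
drive 9: place 9 GB, 7 GB left
drive 10: place 9 GB, 7 GB left
drive 11: place 12 GB, 4 GB left
drive 11: place 4 GB, 0 GB left
drive 12: place 10 GB, 6 GB left
drive 13: place 10 GB, 6 GB left
Final drives: [12,4] [9,4] [9] [9] [11,3,2] [9] [9] [9] [9] [9] [12,4] [10] [10].

13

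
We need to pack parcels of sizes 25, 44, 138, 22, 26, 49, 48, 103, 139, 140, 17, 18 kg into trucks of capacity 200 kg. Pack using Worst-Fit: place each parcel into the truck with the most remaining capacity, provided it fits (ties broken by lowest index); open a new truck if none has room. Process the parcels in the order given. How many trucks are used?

25 kg → truck 1 (remaining 175 kg)
44 kg → truck 1 (remaining 131 kg)
138 kg → truck 2 (remaining 62 kg)
22 kg → truck 1 (remaining 109 kg)
26 kg → truck 1 (remaining 83 kg)
49 kg → truck 1 (remaining 34 kg)
48 kg → truck 2 (remaining 14 kg)
103 kg → truck 3 (remaining 97 kg)
139 kg → truck 4 (remaining 61 kg)
140 kg → truck 5 (remaining 60 kg)
17 kg → truck 3 (remaining 80 kg)
18 kg → truck 3 (remaining 62 kg)

5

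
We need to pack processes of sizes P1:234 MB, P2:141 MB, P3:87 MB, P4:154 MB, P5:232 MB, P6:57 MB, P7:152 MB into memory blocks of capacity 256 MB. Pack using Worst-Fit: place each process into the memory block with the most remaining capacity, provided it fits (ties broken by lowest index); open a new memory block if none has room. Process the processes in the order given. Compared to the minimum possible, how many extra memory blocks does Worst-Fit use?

Worst-Fit: [234] [141,87] [154,57] [232] [152] → 5 memory blocks.
Total size 1057 MB; any packing needs at least ⌈1057/256⌉ = 5 memory blocks.
So 5 is already optimal.

0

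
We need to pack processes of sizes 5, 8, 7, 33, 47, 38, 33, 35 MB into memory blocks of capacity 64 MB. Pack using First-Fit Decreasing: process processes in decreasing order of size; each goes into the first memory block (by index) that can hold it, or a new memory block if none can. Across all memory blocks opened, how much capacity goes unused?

114

Sorted descending: 47, 38, 35, 33, 33, 8, 7, 5.
memory block 1: place 47 MB, 17 MB left
memory block 2: place 38 MB, 26 MB left
memory block 3: place 35 MB, 29 MB left
memory block 4: place 33 MB, 31 MB left
memory block 5: place 33 MB, 31 MB left
memory block 1: place 8 MB, 9 MB left
memory block 1: place 7 MB, 2 MB left
memory block 2: place 5 MB, 21 MB left
5 memory blocks × 64 MB = 320 MB; used 206 MB; unused 114 MB.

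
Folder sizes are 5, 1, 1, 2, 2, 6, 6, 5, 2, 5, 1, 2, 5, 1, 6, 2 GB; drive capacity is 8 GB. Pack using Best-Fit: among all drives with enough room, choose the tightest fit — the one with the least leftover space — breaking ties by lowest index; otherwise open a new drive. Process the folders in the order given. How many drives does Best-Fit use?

8

drive 1: place 5 GB, 3 GB left
drive 1: place 1 GB, 2 GB left
drive 1: place 1 GB, 1 GB left
drive 2: place 2 GB, 6 GB left
drive 2: place 2 GB, 4 GB left
drive 3: place 6 GB, 2 GB left
drive 4: place 6 GB, 2 GB left
drive 5: place 5 GB, 3 GB left
drive 3: place 2 GB, 0 GB left
drive 6: place 5 GB, 3 GB left
drive 1: place 1 GB, 0 GB left
drive 4: place 2 GB, 0 GB left
drive 7: place 5 GB, 3 GB left
drive 5: place 1 GB, 2 GB left
drive 8: place 6 GB, 2 GB left
drive 5: place 2 GB, 0 GB left
Final drives: [5,1,1,1] [2,2] [6,2] [6,2] [5,1,2] [5] [5] [6].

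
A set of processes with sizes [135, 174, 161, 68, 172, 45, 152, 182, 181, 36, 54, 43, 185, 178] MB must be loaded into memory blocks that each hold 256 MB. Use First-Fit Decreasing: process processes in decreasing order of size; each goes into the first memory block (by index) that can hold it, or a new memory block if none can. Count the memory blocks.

Sorted descending: 185, 182, 181, 178, 174, 172, 161, 152, 135, 68, 54, 45, 43, 36.
Put 185 MB in memory block 1; 71 MB remain.
Put 182 MB in memory block 2; 74 MB remain.
Put 181 MB in memory block 3; 75 MB remain.
Put 178 MB in memory block 4; 78 MB remain.
Put 174 MB in memory block 5; 82 MB remain.
Put 172 MB in memory block 6; 84 MB remain.
Put 161 MB in memory block 7; 95 MB remain.
Put 152 MB in memory block 8; 104 MB remain.
Put 135 MB in memory block 9; 121 MB remain.
Put 68 MB in memory block 1; 3 MB remain.
Put 54 MB in memory block 2; 20 MB remain.
Put 45 MB in memory block 3; 30 MB remain.
Put 43 MB in memory block 4; 35 MB remain.
Put 36 MB in memory block 5; 46 MB remain.

9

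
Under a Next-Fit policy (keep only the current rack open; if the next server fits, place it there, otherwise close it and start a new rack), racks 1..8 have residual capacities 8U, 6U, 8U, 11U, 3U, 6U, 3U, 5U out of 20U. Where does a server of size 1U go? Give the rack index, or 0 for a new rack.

Next-Fit only looks at rack 8, which has 5U free.
1U fits there.

8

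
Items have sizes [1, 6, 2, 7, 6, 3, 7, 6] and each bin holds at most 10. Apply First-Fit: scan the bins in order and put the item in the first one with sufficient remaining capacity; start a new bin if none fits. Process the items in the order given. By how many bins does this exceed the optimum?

0

First-Fit: [1,6,2] [7,3] [6] [7] [6] → 5 bins.
5 items exceed 5 (half the capacity), and no two of those can share a bin, so at least 5 bins are needed.
So 5 is already optimal.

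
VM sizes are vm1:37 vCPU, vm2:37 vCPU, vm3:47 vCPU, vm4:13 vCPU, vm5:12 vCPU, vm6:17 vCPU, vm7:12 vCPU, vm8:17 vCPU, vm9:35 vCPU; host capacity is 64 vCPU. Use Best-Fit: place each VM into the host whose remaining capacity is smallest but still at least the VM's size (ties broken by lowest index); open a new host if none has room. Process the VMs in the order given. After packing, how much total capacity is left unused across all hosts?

Put vm1 (37 vCPU) in host 1; 27 vCPU remain.
Put vm2 (37 vCPU) in host 2; 27 vCPU remain.
Put vm3 (47 vCPU) in host 3; 17 vCPU remain.
Put vm4 (13 vCPU) in host 3; 4 vCPU remain.
Put vm5 (12 vCPU) in host 1; 15 vCPU remain.
Put vm6 (17 vCPU) in host 2; 10 vCPU remain.
Put vm7 (12 vCPU) in host 1; 3 vCPU remain.
Put vm8 (17 vCPU) in host 4; 47 vCPU remain.
Put vm9 (35 vCPU) in host 4; 12 vCPU remain.
4 hosts × 64 vCPU = 256 vCPU; used 227 vCPU; unused 29 vCPU.

29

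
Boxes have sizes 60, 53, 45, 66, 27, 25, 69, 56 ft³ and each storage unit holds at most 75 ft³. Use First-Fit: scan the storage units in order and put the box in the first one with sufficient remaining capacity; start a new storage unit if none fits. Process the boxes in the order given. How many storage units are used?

7

Put 60 ft³ in storage unit 1; 15 ft³ remain.
Put 53 ft³ in storage unit 2; 22 ft³ remain.
Put 45 ft³ in storage unit 3; 30 ft³ remain.
Put 66 ft³ in storage unit 4; 9 ft³ remain.
Put 27 ft³ in storage unit 3; 3 ft³ remain.
Put 25 ft³ in storage unit 5; 50 ft³ remain.
Put 69 ft³ in storage unit 6; 6 ft³ remain.
Put 56 ft³ in storage unit 7; 19 ft³ remain.
Final storage units: [60] [53] [45,27] [66] [25] [69] [56].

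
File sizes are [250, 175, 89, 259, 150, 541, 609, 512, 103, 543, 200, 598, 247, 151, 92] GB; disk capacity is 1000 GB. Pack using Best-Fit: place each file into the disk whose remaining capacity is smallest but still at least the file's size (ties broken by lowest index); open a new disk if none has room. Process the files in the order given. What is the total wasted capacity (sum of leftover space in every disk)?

250 GB → disk 1 (remaining 750 GB)
175 GB → disk 1 (remaining 575 GB)
89 GB → disk 1 (remaining 486 GB)
259 GB → disk 1 (remaining 227 GB)
150 GB → disk 1 (remaining 77 GB)
541 GB → disk 2 (remaining 459 GB)
609 GB → disk 3 (remaining 391 GB)
512 GB → disk 4 (remaining 488 GB)
103 GB → disk 3 (remaining 288 GB)
543 GB → disk 5 (remaining 457 GB)
200 GB → disk 3 (remaining 88 GB)
598 GB → disk 6 (remaining 402 GB)
247 GB → disk 6 (remaining 155 GB)
151 GB → disk 6 (remaining 4 GB)
92 GB → disk 5 (remaining 365 GB)
6 disks × 1000 GB = 6000 GB; used 4519 GB; unused 1481 GB.

1481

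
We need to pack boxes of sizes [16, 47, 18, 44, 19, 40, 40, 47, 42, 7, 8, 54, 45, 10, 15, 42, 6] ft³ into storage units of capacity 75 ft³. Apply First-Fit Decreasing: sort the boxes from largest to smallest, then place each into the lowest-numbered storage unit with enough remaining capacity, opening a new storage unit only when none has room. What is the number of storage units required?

9

Sorted descending: 54, 47, 47, 45, 44, 42, 42, 40, 40, 19, 18, 16, 15, 10, 8, 7, 6.
Put 54 ft³ in storage unit 1; 21 ft³ remain.
Put 47 ft³ in storage unit 2; 28 ft³ remain.
Put 47 ft³ in storage unit 3; 28 ft³ remain.
Put 45 ft³ in storage unit 4; 30 ft³ remain.
Put 44 ft³ in storage unit 5; 31 ft³ remain.
Put 42 ft³ in storage unit 6; 33 ft³ remain.
Put 42 ft³ in storage unit 7; 33 ft³ remain.
Put 40 ft³ in storage unit 8; 35 ft³ remain.
Put 40 ft³ in storage unit 9; 35 ft³ remain.
Put 19 ft³ in storage unit 1; 2 ft³ remain.
Put 18 ft³ in storage unit 2; 10 ft³ remain.
Put 16 ft³ in storage unit 3; 12 ft³ remain.
Put 15 ft³ in storage unit 4; 15 ft³ remain.
Put 10 ft³ in storage unit 2; 0 ft³ remain.
Put 8 ft³ in storage unit 3; 4 ft³ remain.
Put 7 ft³ in storage unit 4; 8 ft³ remain.
Put 6 ft³ in storage unit 4; 2 ft³ remain.
Final storage units: [54,19] [47,18,10] [47,16,8] [45,15,7,6] [44] [42] [42] [40] [40].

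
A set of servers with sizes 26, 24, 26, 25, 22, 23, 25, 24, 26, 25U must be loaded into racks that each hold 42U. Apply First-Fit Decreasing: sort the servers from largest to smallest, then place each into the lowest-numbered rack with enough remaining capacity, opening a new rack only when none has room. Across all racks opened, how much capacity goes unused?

174

Sorted descending: 26, 26, 26, 25, 25, 25, 24, 24, 23, 22.
26U → rack 1 (remaining 16U)
26U → rack 2 (remaining 16U)
26U → rack 3 (remaining 16U)
25U → rack 4 (remaining 17U)
25U → rack 5 (remaining 17U)
25U → rack 6 (remaining 17U)
24U → rack 7 (remaining 18U)
24U → rack 8 (remaining 18U)
23U → rack 9 (remaining 19U)
22U → rack 10 (remaining 20U)
10 racks × 42U = 420U; used 246U; unused 174U.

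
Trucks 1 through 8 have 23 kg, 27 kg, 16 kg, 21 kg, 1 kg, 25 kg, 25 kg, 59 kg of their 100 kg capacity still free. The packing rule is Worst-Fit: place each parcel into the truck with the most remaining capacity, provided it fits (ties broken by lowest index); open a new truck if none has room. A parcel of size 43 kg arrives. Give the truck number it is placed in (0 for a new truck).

Trucks with room: truck 8 (59 kg).
Most room is truck 8 with 59 kg free.

8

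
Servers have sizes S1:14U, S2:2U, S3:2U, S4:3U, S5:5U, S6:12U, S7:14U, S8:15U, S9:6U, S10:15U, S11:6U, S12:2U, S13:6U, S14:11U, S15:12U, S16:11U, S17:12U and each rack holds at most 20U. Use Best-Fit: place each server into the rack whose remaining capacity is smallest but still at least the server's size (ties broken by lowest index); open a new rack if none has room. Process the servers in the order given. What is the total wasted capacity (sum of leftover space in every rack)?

rack 1: place S1 (14U), 6U left
rack 1: place S2 (2U), 4U left
rack 1: place S3 (2U), 2U left
rack 2: place S4 (3U), 17U left
rack 2: place S5 (5U), 12U left
rack 2: place S6 (12U), 0U left
rack 3: place S7 (14U), 6U left
rack 4: place S8 (15U), 5U left
rack 3: place S9 (6U), 0U left
rack 5: place S10 (15U), 5U left
rack 6: place S11 (6U), 14U left
rack 1: place S12 (2U), 0U left
rack 6: place S13 (6U), 8U left
rack 7: place S14 (11U), 9U left
rack 8: place S15 (12U), 8U left
rack 9: place S16 (11U), 9U left
rack 10: place S17 (12U), 8U left
10 racks × 20U = 200U; used 148U; unused 52U.

52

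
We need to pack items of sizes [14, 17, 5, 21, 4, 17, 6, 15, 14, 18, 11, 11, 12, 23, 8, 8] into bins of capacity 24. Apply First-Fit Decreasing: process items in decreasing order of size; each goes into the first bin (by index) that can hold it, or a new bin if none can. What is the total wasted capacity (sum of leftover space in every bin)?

Sorted descending: 23, 21, 18, 17, 17, 15, 14, 14, 12, 11, 11, 8, 8, 6, 5, 4.
bin 1: place 23, 1 left
bin 2: place 21, 3 left
bin 3: place 18, 6 left
bin 4: place 17, 7 left
bin 5: place 17, 7 left
bin 6: place 15, 9 left
bin 7: place 14, 10 left
bin 8: place 14, 10 left
bin 9: place 12, 12 left
bin 9: place 11, 1 left
bin 10: place 11, 13 left
bin 6: place 8, 1 left
bin 7: place 8, 2 left
bin 3: place 6, 0 left
bin 4: place 5, 2 left
bin 5: place 4, 3 left
10 bins × 24 = 240; used 204; unused 36.

36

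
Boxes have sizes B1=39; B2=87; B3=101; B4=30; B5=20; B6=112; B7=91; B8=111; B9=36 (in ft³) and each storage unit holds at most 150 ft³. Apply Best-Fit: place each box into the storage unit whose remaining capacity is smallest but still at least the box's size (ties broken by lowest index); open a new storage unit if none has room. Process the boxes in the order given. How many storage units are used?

B1 (39 ft³) → storage unit 1 (remaining 111 ft³)
B2 (87 ft³) → storage unit 1 (remaining 24 ft³)
B3 (101 ft³) → storage unit 2 (remaining 49 ft³)
B4 (30 ft³) → storage unit 2 (remaining 19 ft³)
B5 (20 ft³) → storage unit 1 (remaining 4 ft³)
B6 (112 ft³) → storage unit 3 (remaining 38 ft³)
B7 (91 ft³) → storage unit 4 (remaining 59 ft³)
B8 (111 ft³) → storage unit 5 (remaining 39 ft³)
B9 (36 ft³) → storage unit 3 (remaining 2 ft³)

5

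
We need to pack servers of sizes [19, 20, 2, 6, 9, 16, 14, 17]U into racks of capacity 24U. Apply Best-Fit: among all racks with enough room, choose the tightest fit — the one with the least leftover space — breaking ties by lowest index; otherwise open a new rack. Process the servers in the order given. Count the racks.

Put 19U in rack 1; 5U remain.
Put 20U in rack 2; 4U remain.
Put 2U in rack 2; 2U remain.
Put 6U in rack 3; 18U remain.
Put 9U in rack 3; 9U remain.
Put 16U in rack 4; 8U remain.
Put 14U in rack 5; 10U remain.
Put 17U in rack 6; 7U remain.
Final racks: [19] [20,2] [6,9] [16] [14] [17].

6 racks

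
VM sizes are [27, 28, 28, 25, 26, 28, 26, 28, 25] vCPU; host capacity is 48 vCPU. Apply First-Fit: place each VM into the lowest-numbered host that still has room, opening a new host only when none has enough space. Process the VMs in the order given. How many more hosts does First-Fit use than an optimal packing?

0

First-Fit: [27] [28] [28] [25] [26] [28] [26] [28] [25] → 9 hosts.
9 VMs exceed 24 vCPU (half the capacity), and no two of those can share a host, so at least 9 hosts are needed.
So 9 is already optimal.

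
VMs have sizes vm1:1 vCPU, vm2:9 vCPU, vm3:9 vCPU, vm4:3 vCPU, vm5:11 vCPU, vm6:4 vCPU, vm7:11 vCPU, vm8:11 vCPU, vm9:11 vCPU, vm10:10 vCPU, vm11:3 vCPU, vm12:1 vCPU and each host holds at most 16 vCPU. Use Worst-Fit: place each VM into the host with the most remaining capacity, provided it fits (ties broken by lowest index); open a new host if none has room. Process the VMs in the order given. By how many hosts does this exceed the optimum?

Worst-Fit: [1,9,4] [9,3] [11,1] [11] [11] [11] [10,3] → 7 hosts.
7 VMs exceed 8 vCPU (half the capacity), and no two of those can share a host, so at least 7 hosts are needed.
So 7 is already optimal.

0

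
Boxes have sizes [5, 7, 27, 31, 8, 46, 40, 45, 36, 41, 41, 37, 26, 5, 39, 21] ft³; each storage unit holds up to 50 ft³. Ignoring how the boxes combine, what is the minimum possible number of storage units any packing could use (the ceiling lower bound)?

Total size = 5 + 7 + 27 + 31 + 8 + 46 + 40 + 45 + 36 + 41 + 41 + 37 + 26 + 5 + 39 + 21 = 455 ft³.
⌈455 / 50⌉ = 10.

10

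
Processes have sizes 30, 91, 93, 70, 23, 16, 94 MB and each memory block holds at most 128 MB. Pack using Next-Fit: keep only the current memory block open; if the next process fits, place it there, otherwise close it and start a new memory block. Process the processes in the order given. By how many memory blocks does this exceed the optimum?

0

Next-Fit: [30,91] [93] [70,23,16] [94] → 4 memory blocks.
Total size 417 MB; any packing needs at least ⌈417/128⌉ = 4 memory blocks.
So 4 is already optimal.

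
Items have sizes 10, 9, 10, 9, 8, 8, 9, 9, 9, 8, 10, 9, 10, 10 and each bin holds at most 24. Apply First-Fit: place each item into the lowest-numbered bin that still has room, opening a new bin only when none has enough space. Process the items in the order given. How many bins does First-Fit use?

7 bins

bin 1: place 10, 14 left
bin 1: place 9, 5 left
bin 2: place 10, 14 left
bin 2: place 9, 5 left
bin 3: place 8, 16 left
bin 3: place 8, 8 left
bin 4: place 9, 15 left
bin 4: place 9, 6 left
bin 5: place 9, 15 left
bin 3: place 8, 0 left
bin 5: place 10, 5 left
bin 6: place 9, 15 left
bin 6: place 10, 5 left
bin 7: place 10, 14 left
Final bins: [10,9] [10,9] [8,8,8] [9,9] [9,10] [9,10] [10].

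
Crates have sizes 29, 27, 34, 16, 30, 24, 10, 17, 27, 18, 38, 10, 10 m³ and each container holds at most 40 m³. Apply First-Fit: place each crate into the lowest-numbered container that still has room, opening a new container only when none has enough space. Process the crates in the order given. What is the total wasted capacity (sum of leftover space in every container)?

30

container 1: place 29 m³, 11 m³ left
container 2: place 27 m³, 13 m³ left
container 3: place 34 m³, 6 m³ left
container 4: place 16 m³, 24 m³ left
container 5: place 30 m³, 10 m³ left
container 4: place 24 m³, 0 m³ left
container 1: place 10 m³, 1 m³ left
container 6: place 17 m³, 23 m³ left
container 7: place 27 m³, 13 m³ left
container 6: place 18 m³, 5 m³ left
container 8: place 38 m³, 2 m³ left
container 2: place 10 m³, 3 m³ left
container 5: place 10 m³, 0 m³ left
8 containers × 40 m³ = 320 m³; used 290 m³; unused 30 m³.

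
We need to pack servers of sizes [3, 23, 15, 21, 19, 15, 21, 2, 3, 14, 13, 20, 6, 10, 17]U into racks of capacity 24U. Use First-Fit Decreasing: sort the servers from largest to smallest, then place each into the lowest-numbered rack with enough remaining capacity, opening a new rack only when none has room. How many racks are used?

10

Sorted descending: 23, 21, 21, 20, 19, 17, 15, 15, 14, 13, 10, 6, 3, 3, 2.
Put 23U in rack 1; 1U remain.
Put 21U in rack 2; 3U remain.
Put 21U in rack 3; 3U remain.
Put 20U in rack 4; 4U remain.
Put 19U in rack 5; 5U remain.
Put 17U in rack 6; 7U remain.
Put 15U in rack 7; 9U remain.
Put 15U in rack 8; 9U remain.
Put 14U in rack 9; 10U remain.
Put 13U in rack 10; 11U remain.
Put 10U in rack 9; 0U remain.
Put 6U in rack 6; 1U remain.
Put 3U in rack 2; 0U remain.
Put 3U in rack 3; 0U remain.
Put 2U in rack 4; 2U remain.
Final racks: [23] [21,3] [21,3] [20,2] [19] [17,6] [15] [15] [14,10] [13].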